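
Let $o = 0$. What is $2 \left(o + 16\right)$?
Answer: $32$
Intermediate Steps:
$2 \left(o + 16\right) = 2 \left(0 + 16\right) = 2 \cdot 16 = 32$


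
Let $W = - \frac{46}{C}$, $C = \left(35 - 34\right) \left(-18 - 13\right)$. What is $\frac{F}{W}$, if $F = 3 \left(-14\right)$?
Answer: $- \frac{651}{23} \approx -28.304$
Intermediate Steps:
$C = -31$ ($C = 1 \left(-31\right) = -31$)
$W = \frac{46}{31}$ ($W = - \frac{46}{-31} = \left(-46\right) \left(- \frac{1}{31}\right) = \frac{46}{31} \approx 1.4839$)
$F = -42$
$\frac{F}{W} = \frac{1}{\frac{46}{31}} \left(-42\right) = \frac{31}{46} \left(-42\right) = - \frac{651}{23}$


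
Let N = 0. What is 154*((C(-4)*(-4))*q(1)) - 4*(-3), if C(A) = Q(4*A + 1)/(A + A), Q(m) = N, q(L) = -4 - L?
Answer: 12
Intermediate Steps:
Q(m) = 0
C(A) = 0 (C(A) = 0/(A + A) = 0/((2*A)) = 0*(1/(2*A)) = 0)
154*((C(-4)*(-4))*q(1)) - 4*(-3) = 154*((0*(-4))*(-4 - 1*1)) - 4*(-3) = 154*(0*(-4 - 1)) + 12 = 154*(0*(-5)) + 12 = 154*0 + 12 = 0 + 12 = 12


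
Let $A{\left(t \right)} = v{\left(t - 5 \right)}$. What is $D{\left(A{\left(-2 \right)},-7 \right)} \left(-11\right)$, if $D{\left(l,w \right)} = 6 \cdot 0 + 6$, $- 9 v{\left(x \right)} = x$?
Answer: $-66$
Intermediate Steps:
$v{\left(x \right)} = - \frac{x}{9}$
$A{\left(t \right)} = \frac{5}{9} - \frac{t}{9}$ ($A{\left(t \right)} = - \frac{t - 5}{9} = - \frac{-5 + t}{9} = \frac{5}{9} - \frac{t}{9}$)
$D{\left(l,w \right)} = 6$ ($D{\left(l,w \right)} = 0 + 6 = 6$)
$D{\left(A{\left(-2 \right)},-7 \right)} \left(-11\right) = 6 \left(-11\right) = -66$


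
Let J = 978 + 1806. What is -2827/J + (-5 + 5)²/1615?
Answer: -2827/2784 ≈ -1.0154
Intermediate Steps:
J = 2784
-2827/J + (-5 + 5)²/1615 = -2827/2784 + (-5 + 5)²/1615 = -2827*1/2784 + 0²*(1/1615) = -2827/2784 + 0*(1/1615) = -2827/2784 + 0 = -2827/2784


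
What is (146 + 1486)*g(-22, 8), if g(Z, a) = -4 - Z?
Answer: 29376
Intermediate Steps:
(146 + 1486)*g(-22, 8) = (146 + 1486)*(-4 - 1*(-22)) = 1632*(-4 + 22) = 1632*18 = 29376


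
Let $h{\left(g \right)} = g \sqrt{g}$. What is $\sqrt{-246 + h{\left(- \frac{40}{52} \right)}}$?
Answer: $\frac{\sqrt{-41574 - 10 i \sqrt{130}}}{13} \approx 0.021507 - 15.684 i$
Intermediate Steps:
$h{\left(g \right)} = g^{\frac{3}{2}}$
$\sqrt{-246 + h{\left(- \frac{40}{52} \right)}} = \sqrt{-246 + \left(- \frac{40}{52}\right)^{\frac{3}{2}}} = \sqrt{-246 + \left(\left(-40\right) \frac{1}{52}\right)^{\frac{3}{2}}} = \sqrt{-246 + \left(- \frac{10}{13}\right)^{\frac{3}{2}}} = \sqrt{-246 - \frac{10 i \sqrt{130}}{169}}$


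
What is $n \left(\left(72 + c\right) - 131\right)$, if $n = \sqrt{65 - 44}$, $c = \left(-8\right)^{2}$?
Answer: $5 \sqrt{21} \approx 22.913$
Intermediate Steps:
$c = 64$
$n = \sqrt{21} \approx 4.5826$
$n \left(\left(72 + c\right) - 131\right) = \sqrt{21} \left(\left(72 + 64\right) - 131\right) = \sqrt{21} \left(136 - 131\right) = \sqrt{21} \cdot 5 = 5 \sqrt{21}$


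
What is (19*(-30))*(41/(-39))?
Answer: 7790/13 ≈ 599.23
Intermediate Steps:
(19*(-30))*(41/(-39)) = -23370*(-1)/39 = -570*(-41/39) = 7790/13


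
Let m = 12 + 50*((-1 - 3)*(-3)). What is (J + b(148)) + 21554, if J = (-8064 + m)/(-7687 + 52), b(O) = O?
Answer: 55234074/2545 ≈ 21703.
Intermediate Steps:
m = 612 (m = 12 + 50*(-4*(-3)) = 12 + 50*12 = 12 + 600 = 612)
J = 2484/2545 (J = (-8064 + 612)/(-7687 + 52) = -7452/(-7635) = -7452*(-1/7635) = 2484/2545 ≈ 0.97603)
(J + b(148)) + 21554 = (2484/2545 + 148) + 21554 = 379144/2545 + 21554 = 55234074/2545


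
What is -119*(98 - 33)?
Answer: -7735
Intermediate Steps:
-119*(98 - 33) = -119*65 = -7735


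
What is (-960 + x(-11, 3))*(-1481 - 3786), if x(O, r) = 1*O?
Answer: 5114257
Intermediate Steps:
x(O, r) = O
(-960 + x(-11, 3))*(-1481 - 3786) = (-960 - 11)*(-1481 - 3786) = -971*(-5267) = 5114257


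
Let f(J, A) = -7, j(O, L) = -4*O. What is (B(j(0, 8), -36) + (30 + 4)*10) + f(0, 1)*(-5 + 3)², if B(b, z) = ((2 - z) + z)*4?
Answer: 320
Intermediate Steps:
B(b, z) = 8 (B(b, z) = 2*4 = 8)
(B(j(0, 8), -36) + (30 + 4)*10) + f(0, 1)*(-5 + 3)² = (8 + (30 + 4)*10) - 7*(-5 + 3)² = (8 + 34*10) - 7*(-2)² = (8 + 340) - 7*4 = 348 - 28 = 320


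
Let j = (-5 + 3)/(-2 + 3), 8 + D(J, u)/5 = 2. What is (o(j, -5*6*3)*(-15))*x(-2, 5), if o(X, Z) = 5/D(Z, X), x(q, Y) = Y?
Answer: 25/2 ≈ 12.500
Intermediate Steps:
D(J, u) = -30 (D(J, u) = -40 + 5*2 = -40 + 10 = -30)
j = -2 (j = -2/1 = -2*1 = -2)
o(X, Z) = -⅙ (o(X, Z) = 5/(-30) = 5*(-1/30) = -⅙)
(o(j, -5*6*3)*(-15))*x(-2, 5) = -⅙*(-15)*5 = (5/2)*5 = 25/2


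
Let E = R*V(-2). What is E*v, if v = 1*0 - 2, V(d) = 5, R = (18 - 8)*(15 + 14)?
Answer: -2900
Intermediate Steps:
R = 290 (R = 10*29 = 290)
E = 1450 (E = 290*5 = 1450)
v = -2 (v = 0 - 2 = -2)
E*v = 1450*(-2) = -2900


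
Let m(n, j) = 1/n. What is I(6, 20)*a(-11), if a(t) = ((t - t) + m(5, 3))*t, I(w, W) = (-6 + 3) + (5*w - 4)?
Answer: -253/5 ≈ -50.600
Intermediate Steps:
I(w, W) = -7 + 5*w (I(w, W) = -3 + (-4 + 5*w) = -7 + 5*w)
a(t) = t/5 (a(t) = ((t - t) + 1/5)*t = (0 + ⅕)*t = t/5)
I(6, 20)*a(-11) = (-7 + 5*6)*((⅕)*(-11)) = (-7 + 30)*(-11/5) = 23*(-11/5) = -253/5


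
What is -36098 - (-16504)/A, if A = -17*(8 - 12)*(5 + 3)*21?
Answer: -51545881/1428 ≈ -36097.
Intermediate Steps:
A = 11424 (A = -(-68)*8*21 = -17*(-32)*21 = 544*21 = 11424)
-36098 - (-16504)/A = -36098 - (-16504)/11424 = -36098 - 1*(-2063/1428) = -36098 + 2063/1428 = -51545881/1428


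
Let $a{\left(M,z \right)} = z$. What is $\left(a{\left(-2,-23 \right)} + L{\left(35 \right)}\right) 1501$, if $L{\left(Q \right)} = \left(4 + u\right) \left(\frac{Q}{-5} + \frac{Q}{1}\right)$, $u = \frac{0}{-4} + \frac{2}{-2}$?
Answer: $91561$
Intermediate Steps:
$u = -1$ ($u = 0 \left(- \frac{1}{4}\right) + 2 \left(- \frac{1}{2}\right) = 0 - 1 = -1$)
$L{\left(Q \right)} = \frac{12 Q}{5}$ ($L{\left(Q \right)} = \left(4 - 1\right) \left(\frac{Q}{-5} + \frac{Q}{1}\right) = 3 \left(Q \left(- \frac{1}{5}\right) + Q 1\right) = 3 \left(- \frac{Q}{5} + Q\right) = 3 \frac{4 Q}{5} = \frac{12 Q}{5}$)
$\left(a{\left(-2,-23 \right)} + L{\left(35 \right)}\right) 1501 = \left(-23 + \frac{12}{5} \cdot 35\right) 1501 = \left(-23 + 84\right) 1501 = 61 \cdot 1501 = 91561$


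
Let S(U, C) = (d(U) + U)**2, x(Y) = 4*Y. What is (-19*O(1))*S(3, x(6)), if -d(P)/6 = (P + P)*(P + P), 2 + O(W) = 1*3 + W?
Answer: -1724022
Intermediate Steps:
O(W) = 1 + W (O(W) = -2 + (1*3 + W) = -2 + (3 + W) = 1 + W)
d(P) = -24*P**2 (d(P) = -6*(P + P)*(P + P) = -6*2*P*2*P = -24*P**2)
S(U, C) = (U - 24*U**2)**2 (S(U, C) = (-24*U**2 + U)**2 = (U - 24*U**2)**2)
(-19*O(1))*S(3, x(6)) = (-19*(1 + 1))*(3**2*(-1 + 24*3)**2) = (-19*2)*(9*(-1 + 72)**2) = -342*71**2 = -342*5041 = -38*45369 = -1724022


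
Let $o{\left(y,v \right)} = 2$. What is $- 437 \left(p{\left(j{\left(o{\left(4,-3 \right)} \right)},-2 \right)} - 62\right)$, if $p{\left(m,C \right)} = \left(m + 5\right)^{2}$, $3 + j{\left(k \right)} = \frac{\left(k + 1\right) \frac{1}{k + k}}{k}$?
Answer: $\frac{1576259}{64} \approx 24629.0$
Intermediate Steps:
$j{\left(k \right)} = -3 + \frac{1 + k}{2 k^{2}}$ ($j{\left(k \right)} = -3 + \frac{\left(k + 1\right) \frac{1}{k + k}}{k} = -3 + \frac{\left(1 + k\right) \frac{1}{2 k}}{k} = -3 + \frac{\frac{1}{2} \frac{1}{k} \left(1 + k\right)}{k} = -3 + \frac{1 + k}{2 k^{2}}$)
$p{\left(m,C \right)} = \left(5 + m\right)^{2}$
$- 437 \left(p{\left(j{\left(o{\left(4,-3 \right)} \right)},-2 \right)} - 62\right) = - 437 \left(\left(5 + \frac{1 + 2 - 6 \cdot 2^{2}}{2 \cdot 4}\right)^{2} - 62\right) = - 437 \left(\left(5 + \frac{1}{2} \cdot \frac{1}{4} \left(1 + 2 - 24\right)\right)^{2} - 62\right) = - 437 \left(\left(5 + \frac{1}{2} \cdot \frac{1}{4} \left(-21\right)\right)^{2} - 62\right) = - 437 \left(\left(5 - \frac{21}{8}\right)^{2} - 62\right) = - 437 \left(\left(\frac{19}{8}\right)^{2} - 62\right) = - 437 \left(\frac{361}{64} - 62\right) = \left(-437\right) \left(- \frac{3607}{64}\right) = \frac{1576259}{64}$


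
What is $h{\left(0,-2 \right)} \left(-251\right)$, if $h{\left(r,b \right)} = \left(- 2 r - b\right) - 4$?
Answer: $502$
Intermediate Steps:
$h{\left(r,b \right)} = -4 - b - 2 r$ ($h{\left(r,b \right)} = \left(- b - 2 r\right) - 4 = -4 - b - 2 r$)
$h{\left(0,-2 \right)} \left(-251\right) = \left(-4 - -2 - 0\right) \left(-251\right) = \left(-4 + 2 + 0\right) \left(-251\right) = \left(-2\right) \left(-251\right) = 502$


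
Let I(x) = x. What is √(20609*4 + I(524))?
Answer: 4*√5185 ≈ 288.03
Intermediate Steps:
√(20609*4 + I(524)) = √(20609*4 + 524) = √(82436 + 524) = √82960 = 4*√5185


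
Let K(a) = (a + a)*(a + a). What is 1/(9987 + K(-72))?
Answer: 1/30723 ≈ 3.2549e-5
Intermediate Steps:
K(a) = 4*a**2 (K(a) = (2*a)*(2*a) = 4*a**2)
1/(9987 + K(-72)) = 1/(9987 + 4*(-72)**2) = 1/(9987 + 4*5184) = 1/(9987 + 20736) = 1/30723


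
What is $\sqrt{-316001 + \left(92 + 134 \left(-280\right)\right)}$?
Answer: $i \sqrt{353429} \approx 594.5 i$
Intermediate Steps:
$\sqrt{-316001 + \left(92 + 134 \left(-280\right)\right)} = \sqrt{-316001 + \left(92 - 37520\right)} = \sqrt{-316001 - 37428} = \sqrt{-353429} = i \sqrt{353429}$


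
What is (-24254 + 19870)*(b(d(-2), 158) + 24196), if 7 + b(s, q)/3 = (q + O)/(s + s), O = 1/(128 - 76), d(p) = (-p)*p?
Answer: -1374404413/13 ≈ -1.0572e+8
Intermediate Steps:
d(p) = -p**2
O = 1/52 ≈ 0.019231
b(s, q) = -21 + 3*(1/52 + q)/(2*s) (b(s, q) = -21 + 3*((q + 1/52)/(s + s)) = -21 + 3*((1/52 + q)/((2*s))) = -21 + 3*((1/52 + q)*(1/(2*s))) = -21 + 3*((1/52 + q)/(2*s)) = -21 + 3*(1/52 + q)/(2*s))
(-24254 + 19870)*(b(d(-2), 158) + 24196) = (-24254 + 19870)*(3*(1 - (-728)*(-2)**2 + 52*158)/(104*((-1*(-2)**2))) + 24196) = -4384*(3*(1 - (-728)*4 + 8216)/(104*((-1*4))) + 24196) = -4384*((3/104)*(1 - 728*(-4) + 8216)/(-4) + 24196) = -4384*((3/104)*(-1/4)*(1 + 2912 + 8216) + 24196) = -4384*((3/104)*(-1/4)*11129 + 24196) = -4384*(-33387/416 + 24196) = -4384*10032149/416 = -1374404413/13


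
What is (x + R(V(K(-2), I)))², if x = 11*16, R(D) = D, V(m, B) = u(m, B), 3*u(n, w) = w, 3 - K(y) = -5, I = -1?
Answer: 277729/9 ≈ 30859.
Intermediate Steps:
K(y) = 8 (K(y) = 3 - 1*(-5) = 3 + 5 = 8)
u(n, w) = w/3
V(m, B) = B/3
x = 176
(x + R(V(K(-2), I)))² = (176 + (⅓)*(-1))² = (176 - ⅓)² = (527/3)² = 277729/9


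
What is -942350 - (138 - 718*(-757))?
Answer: -1486014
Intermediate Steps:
-942350 - (138 - 718*(-757)) = -942350 - (138 + 543526) = -942350 - 1*543664 = -942350 - 543664 = -1486014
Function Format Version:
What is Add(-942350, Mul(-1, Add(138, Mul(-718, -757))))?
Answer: -1486014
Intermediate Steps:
Add(-942350, Mul(-1, Add(138, Mul(-718, -757)))) = Add(-942350, Mul(-1, Add(138, 543526))) = Add(-942350, Mul(-1, 543664)) = Add(-942350, -543664) = -1486014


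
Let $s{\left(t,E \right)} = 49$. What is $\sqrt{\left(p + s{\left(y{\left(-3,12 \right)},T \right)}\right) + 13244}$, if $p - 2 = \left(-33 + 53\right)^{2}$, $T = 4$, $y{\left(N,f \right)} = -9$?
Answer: $\sqrt{13695} \approx 117.03$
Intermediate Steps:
$p = 402$ ($p = 2 + \left(-33 + 53\right)^{2} = 2 + 20^{2} = 2 + 400 = 402$)
$\sqrt{\left(p + s{\left(y{\left(-3,12 \right)},T \right)}\right) + 13244} = \sqrt{\left(402 + 49\right) + 13244} = \sqrt{451 + 13244} = \sqrt{13695}$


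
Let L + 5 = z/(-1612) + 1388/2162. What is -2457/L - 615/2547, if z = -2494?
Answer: 605664813301/693083697 ≈ 873.87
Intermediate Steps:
L = -2449059/871286 (L = -5 + (-2494/(-1612) + 1388/2162) = -5 + (-2494*(-1/1612) + 1388*(1/2162)) = -5 + (1247/806 + 694/1081) = -5 + 1907371/871286 = -2449059/871286 ≈ -2.8109)
-2457/L - 615/2547 = -2457/(-2449059/871286) - 615/2547 = -2457*(-871286/2449059) - 615*1/2547 = 713583234/816353 - 205/849 = 605664813301/693083697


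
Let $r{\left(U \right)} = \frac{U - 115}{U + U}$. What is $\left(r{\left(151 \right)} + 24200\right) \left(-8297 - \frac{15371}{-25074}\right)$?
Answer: $- \frac{380081804562163}{1893087} \approx -2.0077 \cdot 10^{8}$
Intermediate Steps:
$r{\left(U \right)} = \frac{-115 + U}{2 U}$
$\left(r{\left(151 \right)} + 24200\right) \left(-8297 - \frac{15371}{-25074}\right) = \left(\frac{-115 + 151}{2 \cdot 151} + 24200\right) \left(-8297 - \frac{15371}{-25074}\right) = \left(\frac{1}{2} \cdot \frac{1}{151} \cdot 36 + 24200\right) \left(-8297 - - \frac{15371}{25074}\right) = \left(\frac{18}{151} + 24200\right) \left(-8297 + \frac{15371}{25074}\right) = \frac{3654218}{151} \left(- \frac{208023607}{25074}\right) = - \frac{380081804562163}{1893087}$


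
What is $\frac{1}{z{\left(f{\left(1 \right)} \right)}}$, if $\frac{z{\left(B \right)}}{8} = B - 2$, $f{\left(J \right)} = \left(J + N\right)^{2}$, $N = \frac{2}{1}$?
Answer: $\frac{1}{56} \approx 0.017857$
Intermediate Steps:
$N = 2$ ($N = 2 \cdot 1 = 2$)
$f{\left(J \right)} = \left(2 + J\right)^{2}$ ($f{\left(J \right)} = \left(J + 2\right)^{2} = \left(2 + J\right)^{2}$)
$z{\left(B \right)} = -16 + 8 B$ ($z{\left(B \right)} = 8 \left(B - 2\right) = 8 \left(-2 + B\right) = -16 + 8 B$)
$\frac{1}{z{\left(f{\left(1 \right)} \right)}} = \frac{1}{-16 + 8 \left(2 + 1\right)^{2}} = \frac{1}{-16 + 8 \cdot 3^{2}} = \frac{1}{-16 + 8 \cdot 9} = \frac{1}{-16 + 72} = \frac{1}{56}$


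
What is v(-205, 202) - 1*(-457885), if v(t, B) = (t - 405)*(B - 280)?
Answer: 505465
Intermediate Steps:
v(t, B) = (-405 + t)*(-280 + B)
v(-205, 202) - 1*(-457885) = (113400 - 405*202 - 280*(-205) + 202*(-205)) - 1*(-457885) = (113400 - 81810 + 57400 - 41410) + 457885 = 47580 + 457885 = 505465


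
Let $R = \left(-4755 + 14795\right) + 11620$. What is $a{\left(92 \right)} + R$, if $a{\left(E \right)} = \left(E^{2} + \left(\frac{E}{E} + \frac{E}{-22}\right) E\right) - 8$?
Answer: $\frac{328056}{11} \approx 29823.0$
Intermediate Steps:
$R = 21660$ ($R = 10040 + 11620 = 21660$)
$a{\left(E \right)} = -8 + E^{2} + E \left(1 - \frac{E}{22}\right)$ ($a{\left(E \right)} = \left(E^{2} + \left(1 + E \left(- \frac{1}{22}\right)\right) E\right) - 8 = \left(E^{2} + \left(1 - \frac{E}{22}\right) E\right) - 8 = \left(E^{2} + E \left(1 - \frac{E}{22}\right)\right) - 8 = -8 + E^{2} + E \left(1 - \frac{E}{22}\right)$)
$a{\left(92 \right)} + R = \left(-8 + 92 + \frac{21 \cdot 92^{2}}{22}\right) + 21660 = \left(-8 + 92 + \frac{21}{22} \cdot 8464\right) + 21660 = \left(-8 + 92 + \frac{88872}{11}\right) + 21660 = \frac{89796}{11} + 21660 = \frac{328056}{11}$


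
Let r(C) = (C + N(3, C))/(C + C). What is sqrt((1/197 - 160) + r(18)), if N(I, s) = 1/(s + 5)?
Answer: I*sqrt(117878391787)/27186 ≈ 12.629*I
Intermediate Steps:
N(I, s) = 1/(5 + s)
r(C) = (C + 1/(5 + C))/(2*C) (r(C) = (C + 1/(5 + C))/(C + C) = (C + 1/(5 + C))/((2*C)) = (C + 1/(5 + C))*(1/(2*C)) = (C + 1/(5 + C))/(2*C))
sqrt((1/197 - 160) + r(18)) = sqrt((1/197 - 160) + (1/2)*(1 + 18*(5 + 18))/(18*(5 + 18))) = sqrt((1/197 - 160) + (1/2)*(1/18)*(1 + 18*23)/23) = sqrt(-31519/197 + (1/2)*(1/18)*(1/23)*(1 + 414)) = sqrt(-31519/197 + (1/2)*(1/18)*(1/23)*415) = sqrt(-31519/197 + 415/828) = sqrt(-26015977/163116) = I*sqrt(117878391787)/27186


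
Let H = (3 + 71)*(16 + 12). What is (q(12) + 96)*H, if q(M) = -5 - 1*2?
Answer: 184408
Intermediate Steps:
H = 2072 (H = 74*28 = 2072)
q(M) = -7 (q(M) = -5 - 2 = -7)
(q(12) + 96)*H = (-7 + 96)*2072 = 89*2072 = 184408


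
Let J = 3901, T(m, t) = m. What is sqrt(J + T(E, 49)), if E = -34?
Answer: sqrt(3867) ≈ 62.185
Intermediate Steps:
sqrt(J + T(E, 49)) = sqrt(3901 - 34) = sqrt(3867)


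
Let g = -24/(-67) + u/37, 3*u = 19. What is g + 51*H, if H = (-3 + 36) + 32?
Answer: 24657592/7437 ≈ 3315.5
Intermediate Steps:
u = 19/3 (u = (⅓)*19 = 19/3 ≈ 6.3333)
H = 65 (H = 33 + 32 = 65)
g = 3937/7437 (g = -24/(-67) + (19/3)/37 = -24*(-1/67) + (19/3)*(1/37) = 24/67 + 19/111 = 3937/7437 ≈ 0.52938)
g + 51*H = 3937/7437 + 51*65 = 3937/7437 + 3315 = 24657592/7437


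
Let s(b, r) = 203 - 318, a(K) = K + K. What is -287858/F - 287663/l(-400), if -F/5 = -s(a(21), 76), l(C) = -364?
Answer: 270186537/209300 ≈ 1290.9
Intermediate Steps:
a(K) = 2*K
s(b, r) = -115
F = -575 (F = -(-5)*(-115) = -5*115 = -575)
-287858/F - 287663/l(-400) = -287858/(-575) - 287663/(-364) = -287858*(-1/575) - 287663*(-1/364) = 287858/575 + 287663/364 = 270186537/209300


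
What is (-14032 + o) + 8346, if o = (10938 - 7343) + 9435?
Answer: 7344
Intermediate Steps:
o = 13030 (o = 3595 + 9435 = 13030)
(-14032 + o) + 8346 = (-14032 + 13030) + 8346 = -1002 + 8346 = 7344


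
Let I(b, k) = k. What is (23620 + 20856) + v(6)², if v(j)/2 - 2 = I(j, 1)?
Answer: 44512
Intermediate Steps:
v(j) = 6 (v(j) = 4 + 2*1 = 4 + 2 = 6)
(23620 + 20856) + v(6)² = (23620 + 20856) + 6² = 44476 + 36 = 44512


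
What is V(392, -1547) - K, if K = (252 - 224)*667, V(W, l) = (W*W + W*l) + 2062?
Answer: -469374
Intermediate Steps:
V(W, l) = 2062 + W² + W*l (V(W, l) = (W² + W*l) + 2062 = 2062 + W² + W*l)
K = 18676 (K = 28*667 = 18676)
V(392, -1547) - K = (2062 + 392² + 392*(-1547)) - 1*18676 = (2062 + 153664 - 606424) - 18676 = -450698 - 18676 = -469374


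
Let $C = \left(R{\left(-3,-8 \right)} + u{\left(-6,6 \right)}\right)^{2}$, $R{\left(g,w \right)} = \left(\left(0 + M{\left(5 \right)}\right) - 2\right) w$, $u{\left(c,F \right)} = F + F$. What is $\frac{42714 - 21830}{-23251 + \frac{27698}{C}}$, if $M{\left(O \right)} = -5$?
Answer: $- \frac{48283808}{53742463} \approx -0.89843$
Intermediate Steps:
$u{\left(c,F \right)} = 2 F$
$R{\left(g,w \right)} = - 7 w$ ($R{\left(g,w \right)} = \left(\left(0 - 5\right) - 2\right) w = \left(-5 - 2\right) w = - 7 w$)
$C = 4624$ ($C = \left(\left(-7\right) \left(-8\right) + 2 \cdot 6\right)^{2} = \left(56 + 12\right)^{2} = 68^{2} = 4624$)
$\frac{42714 - 21830}{-23251 + \frac{27698}{C}} = \frac{42714 - 21830}{-23251 + \frac{27698}{4624}} = \frac{20884}{-23251 + 27698 \cdot \frac{1}{4624}} = \frac{20884}{-23251 + \frac{13849}{2312}} = \frac{20884}{- \frac{53742463}{2312}} = 20884 \left(- \frac{2312}{53742463}\right) = - \frac{48283808}{53742463}$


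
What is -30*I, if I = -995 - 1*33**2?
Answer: 62520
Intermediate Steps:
I = -2084 (I = -995 - 1*1089 = -995 - 1089 = -2084)
-30*I = -30*(-2084) = 62520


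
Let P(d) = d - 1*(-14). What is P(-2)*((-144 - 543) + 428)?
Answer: -3108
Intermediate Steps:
P(d) = 14 + d (P(d) = d + 14 = 14 + d)
P(-2)*((-144 - 543) + 428) = (14 - 2)*((-144 - 543) + 428) = 12*(-687 + 428) = 12*(-259) = -3108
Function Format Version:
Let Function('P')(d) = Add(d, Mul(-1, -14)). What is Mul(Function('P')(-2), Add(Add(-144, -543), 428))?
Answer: -3108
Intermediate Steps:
Function('P')(d) = Add(14, d) (Function('P')(d) = Add(d, 14) = Add(14, d))
Mul(Function('P')(-2), Add(Add(-144, -543), 428)) = Mul(Add(14, -2), Add(Add(-144, -543), 428)) = Mul(12, Add(-687, 428)) = Mul(12, -259) = -3108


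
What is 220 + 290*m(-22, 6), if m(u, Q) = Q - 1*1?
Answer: 1670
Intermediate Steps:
m(u, Q) = -1 + Q (m(u, Q) = Q - 1 = -1 + Q)
220 + 290*m(-22, 6) = 220 + 290*(-1 + 6) = 220 + 290*5 = 220 + 1450 = 1670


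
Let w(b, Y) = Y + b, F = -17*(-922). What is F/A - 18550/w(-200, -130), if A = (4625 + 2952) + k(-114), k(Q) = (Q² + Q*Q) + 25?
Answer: 317344/5599 ≈ 56.679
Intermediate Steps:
k(Q) = 25 + 2*Q² (k(Q) = (Q² + Q²) + 25 = 2*Q² + 25 = 25 + 2*Q²)
F = 15674
A = 33594 (A = (4625 + 2952) + (25 + 2*(-114)²) = 7577 + (25 + 2*12996) = 7577 + (25 + 25992) = 7577 + 26017 = 33594)
F/A - 18550/w(-200, -130) = 15674/33594 - 18550/(-130 - 200) = 15674*(1/33594) - 18550/(-330) = 7837/16797 - 18550*(-1/330) = 7837/16797 + 1855/33 = 317344/5599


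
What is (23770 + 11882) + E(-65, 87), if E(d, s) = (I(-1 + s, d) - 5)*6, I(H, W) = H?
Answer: 36138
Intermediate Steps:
E(d, s) = -36 + 6*s (E(d, s) = ((-1 + s) - 5)*6 = (-6 + s)*6 = -36 + 6*s)
(23770 + 11882) + E(-65, 87) = (23770 + 11882) + (-36 + 6*87) = 35652 + (-36 + 522) = 35652 + 486 = 36138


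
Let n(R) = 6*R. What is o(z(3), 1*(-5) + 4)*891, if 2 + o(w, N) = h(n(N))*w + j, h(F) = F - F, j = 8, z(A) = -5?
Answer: 5346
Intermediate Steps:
h(F) = 0
o(w, N) = 6 (o(w, N) = -2 + (0*w + 8) = -2 + (0 + 8) = -2 + 8 = 6)
o(z(3), 1*(-5) + 4)*891 = 6*891 = 5346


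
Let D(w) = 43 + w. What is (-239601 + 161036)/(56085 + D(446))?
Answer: -78565/56574 ≈ -1.3887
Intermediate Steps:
(-239601 + 161036)/(56085 + D(446)) = (-239601 + 161036)/(56085 + (43 + 446)) = -78565/(56085 + 489) = -78565/56574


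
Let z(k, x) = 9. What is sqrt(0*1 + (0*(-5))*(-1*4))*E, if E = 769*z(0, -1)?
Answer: 0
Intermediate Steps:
E = 6921 (E = 769*9 = 6921)
sqrt(0*1 + (0*(-5))*(-1*4))*E = sqrt(0*1 + (0*(-5))*(-1*4))*6921 = sqrt(0 + 0*(-4))*6921 = sqrt(0 + 0)*6921 = sqrt(0)*6921 = 0*6921 = 0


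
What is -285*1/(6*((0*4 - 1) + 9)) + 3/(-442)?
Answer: -21019/3536 ≈ -5.9443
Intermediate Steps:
-285*1/(6*((0*4 - 1) + 9)) + 3/(-442) = -285*1/(6*((0 - 1) + 9)) + 3*(-1/442) = -285*1/(6*(-1 + 9)) - 3/442 = -285/(6*8) - 3/442 = -285/48 - 3/442 = -285*1/48 - 3/442 = -95/16 - 3/442 = -21019/3536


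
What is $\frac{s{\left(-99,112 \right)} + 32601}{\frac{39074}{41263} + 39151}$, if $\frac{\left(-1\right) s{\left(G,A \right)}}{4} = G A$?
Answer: $\frac{1058437213}{538508929} \approx 1.9655$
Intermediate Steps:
$s{\left(G,A \right)} = - 4 A G$ ($s{\left(G,A \right)} = - 4 G A = - 4 A G$)
$\frac{s{\left(-99,112 \right)} + 32601}{\frac{39074}{41263} + 39151} = \frac{\left(-4\right) 112 \left(-99\right) + 32601}{\frac{39074}{41263} + 39151} = \frac{44352 + 32601}{39074 \cdot \frac{1}{41263} + 39151} = \frac{76953}{\frac{39074}{41263} + 39151} = \frac{76953}{\frac{1615526787}{41263}} = 76953 \cdot \frac{41263}{1615526787} = \frac{1058437213}{538508929}$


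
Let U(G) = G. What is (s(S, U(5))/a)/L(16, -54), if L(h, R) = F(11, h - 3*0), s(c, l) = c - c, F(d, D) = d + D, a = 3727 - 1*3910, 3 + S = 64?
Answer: 0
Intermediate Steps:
S = 61 (S = -3 + 64 = 61)
a = -183 (a = 3727 - 3910 = -183)
F(d, D) = D + d
s(c, l) = 0
L(h, R) = 11 + h (L(h, R) = (h - 3*0) + 11 = (h + 0) + 11 = h + 11 = 11 + h)
(s(S, U(5))/a)/L(16, -54) = (0/(-183))/(11 + 16) = (0*(-1/183))/27 = 0*(1/27) = 0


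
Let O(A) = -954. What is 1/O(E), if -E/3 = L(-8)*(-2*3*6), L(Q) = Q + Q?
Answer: -1/954 ≈ -0.0010482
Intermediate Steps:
L(Q) = 2*Q
E = -1728 (E = -3*2*(-8)*-2*3*6 = -(-48)*(-6*6) = -(-48)*(-36) = -3*576 = -1728)
1/O(E) = 1/(-954) = -1/954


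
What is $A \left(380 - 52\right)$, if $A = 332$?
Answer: $108896$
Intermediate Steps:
$A \left(380 - 52\right) = 332 \left(380 - 52\right) = 332 \cdot 328 = 108896$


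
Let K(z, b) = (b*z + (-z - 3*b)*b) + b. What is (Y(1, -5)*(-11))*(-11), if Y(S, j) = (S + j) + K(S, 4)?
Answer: -5808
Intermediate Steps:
K(z, b) = b + b*z + b*(-z - 3*b) (K(z, b) = (b*z + b*(-z - 3*b)) + b = b + b*z + b*(-z - 3*b))
Y(S, j) = -44 + S + j (Y(S, j) = (S + j) + 4*(1 - 3*4) = (S + j) + 4*(1 - 12) = (S + j) + 4*(-11) = (S + j) - 44 = -44 + S + j)
(Y(1, -5)*(-11))*(-11) = ((-44 + 1 - 5)*(-11))*(-11) = -48*(-11)*(-11) = 528*(-11) = -5808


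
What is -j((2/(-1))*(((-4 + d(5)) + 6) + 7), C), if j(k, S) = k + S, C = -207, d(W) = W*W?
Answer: 275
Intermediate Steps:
d(W) = W**2
j(k, S) = S + k
-j((2/(-1))*(((-4 + d(5)) + 6) + 7), C) = -(-207 + (2/(-1))*(((-4 + 5**2) + 6) + 7)) = -(-207 + (2*(-1))*(((-4 + 25) + 6) + 7)) = -(-207 - 2*((21 + 6) + 7)) = -(-207 - 2*(27 + 7)) = -(-207 - 2*34) = -(-207 - 68) = -1*(-275) = 275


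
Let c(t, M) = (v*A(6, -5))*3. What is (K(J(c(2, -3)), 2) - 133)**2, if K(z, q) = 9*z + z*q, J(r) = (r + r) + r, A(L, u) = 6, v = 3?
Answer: 2719201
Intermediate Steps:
c(t, M) = 54 (c(t, M) = (3*6)*3 = 18*3 = 54)
J(r) = 3*r (J(r) = 2*r + r = 3*r)
K(z, q) = 9*z + q*z
(K(J(c(2, -3)), 2) - 133)**2 = ((3*54)*(9 + 2) - 133)**2 = (162*11 - 133)**2 = (1782 - 133)**2 = 1649**2 = 2719201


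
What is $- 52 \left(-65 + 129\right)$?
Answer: $-3328$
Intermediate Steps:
$- 52 \left(-65 + 129\right) = \left(-52\right) 64 = -3328$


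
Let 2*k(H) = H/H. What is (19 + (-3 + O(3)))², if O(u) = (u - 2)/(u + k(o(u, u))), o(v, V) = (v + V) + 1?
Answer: 12996/49 ≈ 265.22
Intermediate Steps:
o(v, V) = 1 + V + v (o(v, V) = (V + v) + 1 = 1 + V + v)
k(H) = ½ (k(H) = (H/H)/2 = (½)*1 = ½)
O(u) = (-2 + u)/(½ + u) (O(u) = (u - 2)/(u + ½) = (-2 + u)/(½ + u))
(19 + (-3 + O(3)))² = (19 + (-3 + 2*(-2 + 3)/(1 + 2*3)))² = (19 + (-3 + 2*1/(1 + 6)))² = (19 + (-3 + 2*1/7))² = (19 + (-3 + 2*(⅐)*1))² = (19 + (-3 + 2/7))² = (19 - 19/7)² = (114/7)² = 12996/49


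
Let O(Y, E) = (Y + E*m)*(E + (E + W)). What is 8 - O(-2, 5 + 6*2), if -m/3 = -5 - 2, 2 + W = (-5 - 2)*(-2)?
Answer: -16322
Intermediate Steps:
W = 12 (W = -2 + (-5 - 2)*(-2) = -2 - 7*(-2) = -2 + 14 = 12)
m = 21 (m = -3*(-5 - 2) = -3*(-7) = 21)
O(Y, E) = (12 + 2*E)*(Y + 21*E) (O(Y, E) = (Y + E*21)*(E + (E + 12)) = (Y + 21*E)*(E + (12 + E)) = (Y + 21*E)*(12 + 2*E) = (12 + 2*E)*(Y + 21*E))
8 - O(-2, 5 + 6*2) = 8 - (12*(-2) + 42*(5 + 6*2)² + 252*(5 + 6*2) + 2*(5 + 6*2)*(-2)) = 8 - (-24 + 42*(5 + 12)² + 252*(5 + 12) + 2*(5 + 12)*(-2)) = 8 - (-24 + 42*17² + 252*17 + 2*17*(-2)) = 8 - (-24 + 42*289 + 4284 - 68) = 8 - (-24 + 12138 + 4284 - 68) = 8 - 1*16330 = 8 - 16330 = -16322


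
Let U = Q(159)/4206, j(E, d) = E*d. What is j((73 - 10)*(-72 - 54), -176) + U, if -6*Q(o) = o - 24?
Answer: 3917434737/2804 ≈ 1.3971e+6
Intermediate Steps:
Q(o) = 4 - o/6 (Q(o) = -(o - 24)/6 = -(-24 + o)/6 = 4 - o/6)
U = -15/2804 (U = (4 - ⅙*159)/4206 = (4 - 53/2)*(1/4206) = -45/2*1/4206 = -15/2804 ≈ -0.0053495)
j((73 - 10)*(-72 - 54), -176) + U = ((73 - 10)*(-72 - 54))*(-176) - 15/2804 = (63*(-126))*(-176) - 15/2804 = -7938*(-176) - 15/2804 = 1397088 - 15/2804 = 3917434737/2804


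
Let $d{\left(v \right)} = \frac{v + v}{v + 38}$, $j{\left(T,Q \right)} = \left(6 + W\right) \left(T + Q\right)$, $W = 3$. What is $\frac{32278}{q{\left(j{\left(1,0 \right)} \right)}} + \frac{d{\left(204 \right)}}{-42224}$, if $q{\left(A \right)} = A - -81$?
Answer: $\frac{20613955069}{57477420} \approx 358.64$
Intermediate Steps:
$j{\left(T,Q \right)} = 9 Q + 9 T$ ($j{\left(T,Q \right)} = \left(6 + 3\right) \left(T + Q\right) = 9 \left(Q + T\right) = 9 Q + 9 T$)
$q{\left(A \right)} = 81 + A$ ($q{\left(A \right)} = A + 81 = 81 + A$)
$d{\left(v \right)} = \frac{2 v}{38 + v}$
$\frac{32278}{q{\left(j{\left(1,0 \right)} \right)}} + \frac{d{\left(204 \right)}}{-42224} = \frac{32278}{81 + \left(9 \cdot 0 + 9 \cdot 1\right)} + \frac{2 \cdot 204 \frac{1}{38 + 204}}{-42224} = \frac{32278}{81 + \left(0 + 9\right)} + 2 \cdot 204 \cdot \frac{1}{242} \left(- \frac{1}{42224}\right) = \frac{32278}{81 + 9} + 2 \cdot 204 \cdot \frac{1}{242} \left(- \frac{1}{42224}\right) = \frac{32278}{90} + \frac{204}{121} \left(- \frac{1}{42224}\right) = 32278 \cdot \frac{1}{90} - \frac{51}{1277276} = \frac{16139}{45} - \frac{51}{1277276} = \frac{20613955069}{57477420}$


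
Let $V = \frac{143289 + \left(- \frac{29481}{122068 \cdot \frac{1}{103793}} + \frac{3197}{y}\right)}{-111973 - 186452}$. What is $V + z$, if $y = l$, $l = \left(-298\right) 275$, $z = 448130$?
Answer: $\frac{668897585883595727173}{1492643155327500} \approx 4.4813 \cdot 10^{5}$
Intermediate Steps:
$l = -81950$
$y = -81950$
$V = - \frac{591313316847827}{1492643155327500}$ ($V = \frac{143289 + \left(- \frac{29481}{122068 \cdot \frac{1}{103793}} + \frac{3197}{-81950}\right)}{-111973 - 186452} = \frac{143289 + \left(- \frac{29481}{122068 \cdot \frac{1}{103793}} + 3197 \left(- \frac{1}{81950}\right)\right)}{-298425} = \left(143289 - \left(\frac{3197}{81950} + \frac{29481}{\frac{122068}{103793}}\right)\right) \left(- \frac{1}{298425}\right) = \left(143289 - \frac{125380475842873}{5001736300}\right) \left(- \frac{1}{298425}\right) = \frac{591313316847827}{5001736300} \left(- \frac{1}{298425}\right) = - \frac{591313316847827}{1492643155327500} \approx -0.39615$)
$V + z = - \frac{591313316847827}{1492643155327500} + 448130 = \frac{668897585883595727173}{1492643155327500}$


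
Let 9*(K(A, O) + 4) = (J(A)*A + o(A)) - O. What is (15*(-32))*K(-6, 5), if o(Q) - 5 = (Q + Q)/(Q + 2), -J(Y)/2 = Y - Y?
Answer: 1760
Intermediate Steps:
J(Y) = 0 (J(Y) = -2*(Y - Y) = -2*0 = 0)
o(Q) = 5 + 2*Q/(2 + Q) (o(Q) = 5 + (Q + Q)/(Q + 2) = 5 + (2*Q)/(2 + Q) = 5 + 2*Q/(2 + Q))
K(A, O) = -4 - O/9 + (10 + 7*A)/(9*(2 + A)) (K(A, O) = -4 + ((0*A + (10 + 7*A)/(2 + A)) - O)/9 = -4 + ((0 + (10 + 7*A)/(2 + A)) - O)/9 = -4 + ((10 + 7*A)/(2 + A) - O)/9 = -4 + (-O + (10 + 7*A)/(2 + A))/9 = -4 + (-O/9 + (10 + 7*A)/(9*(2 + A))) = -4 - O/9 + (10 + 7*A)/(9*(2 + A)))
(15*(-32))*K(-6, 5) = (15*(-32))*((10 + 7*(-6) - (2 - 6)*(36 + 5))/(9*(2 - 6))) = -160*(10 - 42 - 1*(-4)*41)/(3*(-4)) = -160*(-1)*(10 - 42 + 164)/(3*4) = -160*(-1)*132/(3*4) = -480*(-11/3) = 1760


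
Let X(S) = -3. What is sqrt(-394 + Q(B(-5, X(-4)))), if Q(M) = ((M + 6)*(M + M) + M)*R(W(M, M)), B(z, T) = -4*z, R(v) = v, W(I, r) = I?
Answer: sqrt(20806) ≈ 144.24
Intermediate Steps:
Q(M) = M*(M + 2*M*(6 + M)) (Q(M) = ((M + 6)*(M + M) + M)*M = ((6 + M)*(2*M) + M)*M = (2*M*(6 + M) + M)*M = (M + 2*M*(6 + M))*M = M*(M + 2*M*(6 + M)))
sqrt(-394 + Q(B(-5, X(-4)))) = sqrt(-394 + (-4*(-5))**2*(13 + 2*(-4*(-5)))) = sqrt(-394 + 20**2*(13 + 2*20)) = sqrt(-394 + 400*(13 + 40)) = sqrt(-394 + 400*53) = sqrt(-394 + 21200) = sqrt(20806)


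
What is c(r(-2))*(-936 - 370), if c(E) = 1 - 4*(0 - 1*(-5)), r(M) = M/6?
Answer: 24814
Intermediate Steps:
r(M) = M/6 (r(M) = M*(⅙) = M/6)
c(E) = -19 (c(E) = 1 - 4*(0 + 5) = 1 - 4*5 = 1 - 20 = -19)
c(r(-2))*(-936 - 370) = -19*(-936 - 370) = -19*(-1306) = 24814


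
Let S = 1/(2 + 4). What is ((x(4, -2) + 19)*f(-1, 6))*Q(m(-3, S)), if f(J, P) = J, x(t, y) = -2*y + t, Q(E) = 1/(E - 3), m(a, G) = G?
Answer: 162/17 ≈ 9.5294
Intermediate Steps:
S = 1/6 ≈ 0.16667
Q(E) = 1/(-3 + E)
x(t, y) = t - 2*y
((x(4, -2) + 19)*f(-1, 6))*Q(m(-3, S)) = (((4 - 2*(-2)) + 19)*(-1))/(-3 + 1/6) = (((4 + 4) + 19)*(-1))/(-17/6) = ((8 + 19)*(-1))*(-6/17) = (27*(-1))*(-6/17) = -27*(-6/17) = 162/17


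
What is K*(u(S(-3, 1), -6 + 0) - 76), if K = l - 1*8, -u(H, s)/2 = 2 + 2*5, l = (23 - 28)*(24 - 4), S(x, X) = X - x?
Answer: 10800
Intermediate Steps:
l = -100 (l = -5*20 = -100)
u(H, s) = -24 (u(H, s) = -2*(2 + 2*5) = -2*(2 + 10) = -2*12 = -24)
K = -108 (K = -100 - 1*8 = -100 - 8 = -108)
K*(u(S(-3, 1), -6 + 0) - 76) = -108*(-24 - 76) = -108*(-100) = 10800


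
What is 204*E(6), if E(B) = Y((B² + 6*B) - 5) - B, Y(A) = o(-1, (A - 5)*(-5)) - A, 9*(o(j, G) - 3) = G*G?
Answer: 6491960/3 ≈ 2.1640e+6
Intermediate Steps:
o(j, G) = 3 + G²/9 (o(j, G) = 3 + (G*G)/9 = 3 + G²/9)
Y(A) = 3 - A + (25 - 5*A)²/9 (Y(A) = (3 + ((A - 5)*(-5))²/9) - A = (3 + ((-5 + A)*(-5))²/9) - A = (3 + (25 - 5*A)²/9) - A = 3 - A + (25 - 5*A)²/9)
E(B) = 649/3 - 521*B/3 - 259*B²/9 + 25*(-5 + B² + 6*B)²/9 (E(B) = (652/9 - 259*((B² + 6*B) - 5)/9 + 25*((B² + 6*B) - 5)²/9) - B = (652/9 - 259*(-5 + B² + 6*B)/9 + 25*(-5 + B² + 6*B)²/9) - B = (652/9 + (1295/9 - 518*B/3 - 259*B²/9) + 25*(-5 + B² + 6*B)²/9) - B = (649/3 - 518*B/3 - 259*B²/9 + 25*(-5 + B² + 6*B)²/9) - B = 649/3 - 521*B/3 - 259*B²/9 + 25*(-5 + B² + 6*B)²/9)
204*E(6) = 204*(2572/9 - 1021/3*6 + (25/9)*6⁴ + (100/3)*6³ + (391/9)*6²) = 204*(2572/9 - 2042 + (25/9)*1296 + (100/3)*216 + (391/9)*36) = 204*(2572/9 - 2042 + 3600 + 7200 + 1564) = 204*(95470/9) = 6491960/3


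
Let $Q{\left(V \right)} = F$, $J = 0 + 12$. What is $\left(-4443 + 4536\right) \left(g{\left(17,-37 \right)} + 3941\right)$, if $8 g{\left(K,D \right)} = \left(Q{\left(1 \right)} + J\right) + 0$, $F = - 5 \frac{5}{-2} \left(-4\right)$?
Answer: $\frac{1464285}{4} \approx 3.6607 \cdot 10^{5}$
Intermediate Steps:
$J = 12$
$F = -50$ ($F = - 5 \cdot 5 \left(- \frac{1}{2}\right) \left(-4\right) = \left(-5\right) \left(- \frac{5}{2}\right) \left(-4\right) = \frac{25}{2} \left(-4\right) = -50$)
$Q{\left(V \right)} = -50$
$g{\left(K,D \right)} = - \frac{19}{4}$ ($g{\left(K,D \right)} = \frac{\left(-50 + 12\right) + 0}{8} = \frac{-38 + 0}{8} = \frac{1}{8} \left(-38\right) = - \frac{19}{4}$)
$\left(-4443 + 4536\right) \left(g{\left(17,-37 \right)} + 3941\right) = \left(-4443 + 4536\right) \left(- \frac{19}{4} + 3941\right) = 93 \cdot \frac{15745}{4} = \frac{1464285}{4}$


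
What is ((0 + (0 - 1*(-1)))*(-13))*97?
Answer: -1261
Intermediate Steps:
((0 + (0 - 1*(-1)))*(-13))*97 = ((0 + (0 + 1))*(-13))*97 = ((0 + 1)*(-13))*97 = (1*(-13))*97 = -13*97 = -1261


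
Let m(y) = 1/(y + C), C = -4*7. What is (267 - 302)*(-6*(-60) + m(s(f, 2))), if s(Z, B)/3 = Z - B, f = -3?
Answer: -541765/43 ≈ -12599.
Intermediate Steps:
C = -28
s(Z, B) = -3*B + 3*Z (s(Z, B) = 3*(Z - B) = -3*B + 3*Z)
m(y) = 1/(-28 + y) (m(y) = 1/(y - 28) = 1/(-28 + y))
(267 - 302)*(-6*(-60) + m(s(f, 2))) = (267 - 302)*(-6*(-60) + 1/(-28 + (-3*2 + 3*(-3)))) = -35*(360 + 1/(-28 + (-6 - 9))) = -35*(360 + 1/(-28 - 15)) = -35*(360 + 1/(-43)) = -35*(360 - 1/43) = -35*15479/43 = -541765/43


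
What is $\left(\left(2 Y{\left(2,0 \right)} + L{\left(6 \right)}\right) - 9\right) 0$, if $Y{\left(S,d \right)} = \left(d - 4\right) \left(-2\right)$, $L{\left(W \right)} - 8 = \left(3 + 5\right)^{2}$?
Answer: $0$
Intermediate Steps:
$L{\left(W \right)} = 72$ ($L{\left(W \right)} = 8 + \left(3 + 5\right)^{2} = 8 + 8^{2} = 8 + 64 = 72$)
$Y{\left(S,d \right)} = 8 - 2 d$ ($Y{\left(S,d \right)} = \left(-4 + d\right) \left(-2\right) = 8 - 2 d$)
$\left(\left(2 Y{\left(2,0 \right)} + L{\left(6 \right)}\right) - 9\right) 0 = \left(\left(2 \left(8 - 0\right) + 72\right) - 9\right) 0 = \left(\left(2 \left(8 + 0\right) + 72\right) - 9\right) 0 = \left(\left(2 \cdot 8 + 72\right) - 9\right) 0 = \left(\left(16 + 72\right) - 9\right) 0 = \left(88 - 9\right) 0 = 79 \cdot 0 = 0$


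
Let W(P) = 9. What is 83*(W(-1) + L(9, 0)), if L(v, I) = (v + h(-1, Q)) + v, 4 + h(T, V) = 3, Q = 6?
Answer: 2158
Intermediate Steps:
h(T, V) = -1 (h(T, V) = -4 + 3 = -1)
L(v, I) = -1 + 2*v (L(v, I) = (v - 1) + v = (-1 + v) + v = -1 + 2*v)
83*(W(-1) + L(9, 0)) = 83*(9 + (-1 + 2*9)) = 83*(9 + (-1 + 18)) = 83*(9 + 17) = 83*26 = 2158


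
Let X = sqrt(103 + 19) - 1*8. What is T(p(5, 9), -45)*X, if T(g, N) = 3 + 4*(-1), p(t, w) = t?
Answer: 8 - sqrt(122) ≈ -3.0454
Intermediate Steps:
T(g, N) = -1 (T(g, N) = 3 - 4 = -1)
X = -8 + sqrt(122) (X = sqrt(122) - 8 = -8 + sqrt(122) ≈ 3.0454)
T(p(5, 9), -45)*X = -(-8 + sqrt(122)) = 8 - sqrt(122)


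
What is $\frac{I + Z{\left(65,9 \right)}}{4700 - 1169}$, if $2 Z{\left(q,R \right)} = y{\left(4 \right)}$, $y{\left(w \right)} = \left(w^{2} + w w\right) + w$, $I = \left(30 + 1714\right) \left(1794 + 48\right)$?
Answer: $\frac{1070822}{1177} \approx 909.79$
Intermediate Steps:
$I = 3212448$ ($I = 1744 \cdot 1842 = 3212448$)
$y{\left(w \right)} = w + 2 w^{2}$ ($y{\left(w \right)} = \left(w^{2} + w^{2}\right) + w = 2 w^{2} + w = w + 2 w^{2}$)
$Z{\left(q,R \right)} = 18$ ($Z{\left(q,R \right)} = \frac{4 \left(1 + 2 \cdot 4\right)}{2} = \frac{4 \left(1 + 8\right)}{2} = \frac{4 \cdot 9}{2} = \frac{1}{2} \cdot 36 = 18$)
$\frac{I + Z{\left(65,9 \right)}}{4700 - 1169} = \frac{3212448 + 18}{4700 - 1169} = \frac{3212466}{3531} = 3212466 \cdot \frac{1}{3531} = \frac{1070822}{1177}$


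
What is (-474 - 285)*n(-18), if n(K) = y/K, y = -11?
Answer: -2783/6 ≈ -463.83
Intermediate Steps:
n(K) = -11/K
(-474 - 285)*n(-18) = (-474 - 285)*(-11/(-18)) = -(-8349)*(-1)/18 = -759*11/18 = -2783/6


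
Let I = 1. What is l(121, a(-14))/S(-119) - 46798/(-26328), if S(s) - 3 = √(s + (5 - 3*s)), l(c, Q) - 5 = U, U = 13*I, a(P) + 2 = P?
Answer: 264695/171132 + 9*√3/13 ≈ 2.7458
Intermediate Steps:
a(P) = -2 + P
U = 13 (U = 13*1 = 13)
l(c, Q) = 18 (l(c, Q) = 5 + 13 = 18)
S(s) = 3 + √(5 - 2*s) (S(s) = 3 + √(s + (5 - 3*s)) = 3 + √(5 - 2*s))
l(121, a(-14))/S(-119) - 46798/(-26328) = 18/(3 + √(5 - 2*(-119))) - 46798/(-26328) = 18/(3 + √(5 + 238)) - 46798*(-1/26328) = 18/(3 + √243) + 23399/13164 = 18/(3 + 9*√3) + 23399/13164 = 23399/13164 + 18/(3 + 9*√3)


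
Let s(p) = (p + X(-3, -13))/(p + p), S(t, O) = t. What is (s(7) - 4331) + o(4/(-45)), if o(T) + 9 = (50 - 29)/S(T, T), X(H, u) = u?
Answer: -128147/28 ≈ -4576.7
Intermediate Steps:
s(p) = (-13 + p)/(2*p) (s(p) = (p - 13)/(p + p) = (-13 + p)/((2*p)) = (-13 + p)*(1/(2*p)) = (-13 + p)/(2*p))
o(T) = -9 + 21/T (o(T) = -9 + (50 - 29)/T = -9 + 21/T)
(s(7) - 4331) + o(4/(-45)) = ((½)*(-13 + 7)/7 - 4331) + (-9 + 21/((4/(-45)))) = ((½)*(⅐)*(-6) - 4331) + (-9 + 21/((4*(-1/45)))) = (-3/7 - 4331) + (-9 + 21/(-4/45)) = -30320/7 + (-9 + 21*(-45/4)) = -30320/7 + (-9 - 945/4) = -30320/7 - 981/4 = -128147/28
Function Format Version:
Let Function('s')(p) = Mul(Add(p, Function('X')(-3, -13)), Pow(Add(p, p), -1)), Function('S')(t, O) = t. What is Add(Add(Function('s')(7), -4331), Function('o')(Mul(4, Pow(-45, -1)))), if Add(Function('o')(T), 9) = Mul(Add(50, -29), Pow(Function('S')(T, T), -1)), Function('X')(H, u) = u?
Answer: Rational(-128147, 28) ≈ -4576.7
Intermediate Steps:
Function('s')(p) = Mul(Rational(1, 2), Pow(p, -1), Add(-13, p)) (Function('s')(p) = Mul(Add(p, -13), Pow(Add(p, p), -1)) = Mul(Add(-13, p), Pow(Mul(2, p), -1)) = Mul(Add(-13, p), Mul(Rational(1, 2), Pow(p, -1))) = Mul(Rational(1, 2), Pow(p, -1), Add(-13, p)))
Function('o')(T) = Add(-9, Mul(21, Pow(T, -1))) (Function('o')(T) = Add(-9, Mul(Add(50, -29), Pow(T, -1))) = Add(-9, Mul(21, Pow(T, -1))))
Add(Add(Function('s')(7), -4331), Function('o')(Mul(4, Pow(-45, -1)))) = Add(Add(Mul(Rational(1, 2), Pow(7, -1), Add(-13, 7)), -4331), Add(-9, Mul(21, Pow(Mul(4, Pow(-45, -1)), -1)))) = Add(Add(Mul(Rational(1, 2), Rational(1, 7), -6), -4331), Add(-9, Mul(21, Pow(Mul(4, Rational(-1, 45)), -1)))) = Add(Add(Rational(-3, 7), -4331), Add(-9, Mul(21, Pow(Rational(-4, 45), -1)))) = Add(Rational(-30320, 7), Add(-9, Mul(21, Rational(-45, 4)))) = Add(Rational(-30320, 7), Add(-9, Rational(-945, 4))) = Add(Rational(-30320, 7), Rational(-981, 4)) = Rational(-128147, 28)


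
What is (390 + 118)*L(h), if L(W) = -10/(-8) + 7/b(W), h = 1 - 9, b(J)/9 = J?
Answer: 10541/18 ≈ 585.61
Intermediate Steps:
b(J) = 9*J
h = -8
L(W) = 5/4 + 7/(9*W) (L(W) = -10/(-8) + 7/((9*W)) = -10*(-⅛) + 7*(1/(9*W)) = 5/4 + 7/(9*W))
(390 + 118)*L(h) = (390 + 118)*((1/36)*(28 + 45*(-8))/(-8)) = 508*((1/36)*(-⅛)*(28 - 360)) = 508*((1/36)*(-⅛)*(-332)) = 508*(83/72) = 10541/18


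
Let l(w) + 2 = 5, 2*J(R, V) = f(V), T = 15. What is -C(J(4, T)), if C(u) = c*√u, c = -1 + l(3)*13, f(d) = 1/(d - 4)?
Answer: -19*√22/11 ≈ -8.1016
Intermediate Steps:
f(d) = 1/(-4 + d)
J(R, V) = 1/(2*(-4 + V))
l(w) = 3 (l(w) = -2 + 5 = 3)
c = 38 (c = -1 + 3*13 = -1 + 39 = 38)
C(u) = 38*√u
-C(J(4, T)) = -38*√(1/(2*(-4 + 15))) = -38*√((½)/11) = -38*√((½)*(1/11)) = -38*√(1/22) = -38*√22/22 = -19*√22/11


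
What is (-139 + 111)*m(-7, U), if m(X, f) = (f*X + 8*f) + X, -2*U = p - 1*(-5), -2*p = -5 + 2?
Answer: 287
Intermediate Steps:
p = 3/2 (p = -(-5 + 2)/2 = -½*(-3) = 3/2 ≈ 1.5000)
U = -13/4 (U = -(3/2 - 1*(-5))/2 = -(3/2 + 5)/2 = -½*13/2 = -13/4 ≈ -3.2500)
m(X, f) = X + 8*f + X*f (m(X, f) = (X*f + 8*f) + X = (8*f + X*f) + X = X + 8*f + X*f)
(-139 + 111)*m(-7, U) = (-139 + 111)*(-7 + 8*(-13/4) - 7*(-13/4)) = -28*(-7 - 26 + 91/4) = -28*(-41/4) = 287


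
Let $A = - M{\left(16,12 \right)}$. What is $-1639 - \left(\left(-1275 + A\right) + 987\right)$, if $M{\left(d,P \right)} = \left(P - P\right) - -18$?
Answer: $-1333$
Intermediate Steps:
$M{\left(d,P \right)} = 18$ ($M{\left(d,P \right)} = 0 + 18 = 18$)
$A = -18$ ($A = \left(-1\right) 18 = -18$)
$-1639 - \left(\left(-1275 + A\right) + 987\right) = -1639 - \left(\left(-1275 - 18\right) + 987\right) = -1639 - \left(-1293 + 987\right) = -1639 - -306 = -1639 + 306 = -1333$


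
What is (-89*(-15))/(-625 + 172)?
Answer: -445/151 ≈ -2.9470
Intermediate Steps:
(-89*(-15))/(-625 + 172) = 1335/(-453) = 1335*(-1/453) = -445/151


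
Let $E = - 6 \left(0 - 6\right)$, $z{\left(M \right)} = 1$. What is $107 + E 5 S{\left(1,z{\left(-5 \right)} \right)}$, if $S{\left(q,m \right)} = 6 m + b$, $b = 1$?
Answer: $1367$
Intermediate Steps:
$E = 36$ ($E = \left(-6\right) \left(-6\right) = 36$)
$S{\left(q,m \right)} = 1 + 6 m$ ($S{\left(q,m \right)} = 6 m + 1 = 1 + 6 m$)
$107 + E 5 S{\left(1,z{\left(-5 \right)} \right)} = 107 + 36 \cdot 5 \left(1 + 6 \cdot 1\right) = 107 + 36 \cdot 5 \left(1 + 6\right) = 107 + 36 \cdot 5 \cdot 7 = 107 + 36 \cdot 35 = 107 + 1260 = 1367$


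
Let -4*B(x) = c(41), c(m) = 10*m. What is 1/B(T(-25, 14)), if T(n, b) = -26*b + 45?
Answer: -2/205 ≈ -0.0097561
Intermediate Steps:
T(n, b) = 45 - 26*b
B(x) = -205/2 (B(x) = -5*41/2 = -¼*410 = -205/2)
1/B(T(-25, 14)) = 1/(-205/2) = -2/205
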